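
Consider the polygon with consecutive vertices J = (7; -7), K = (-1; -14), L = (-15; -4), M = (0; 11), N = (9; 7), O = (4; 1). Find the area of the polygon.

314.5

Apply the shoelace (surveyor's) formula: 2A = Σ (x_i·y_{i+1} − x_{i+1}·y_i), indices taken mod 6.
J→K: (7)(-14) − (-1)(-7) = -105
K→L: (-1)(-4) − (-15)(-14) = -206
L→M: (-15)(11) − (0)(-4) = -165
M→N: (0)(7) − (9)(11) = -99
N→O: (9)(1) − (4)(7) = -19
O→J: (4)(-7) − (7)(1) = -35
Σ = -629
Area = |Σ|/2 = 314.5.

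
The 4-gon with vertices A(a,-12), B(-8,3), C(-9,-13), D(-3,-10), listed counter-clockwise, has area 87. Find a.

4

The doubled signed area Σ (x_i y_{i+1} − x_{i+1} y_i) is linear in a.
With a=0 it equals 122; the coefficient of a is 13 (from the two edges through A).
So 13·a + 122 = 2·87 = 174 ⇒ a = 4.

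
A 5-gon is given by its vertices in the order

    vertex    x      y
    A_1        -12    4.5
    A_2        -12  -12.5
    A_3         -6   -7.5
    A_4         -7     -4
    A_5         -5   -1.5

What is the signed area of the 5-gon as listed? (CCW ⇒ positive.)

Cross-terms: 204, 15, -28.5, -9.5, -40.5  ⇒  Σ = 140.5
Signed area = Σ/2 = 70.25 (positive ⇒ counter-clockwise traversal).

70.25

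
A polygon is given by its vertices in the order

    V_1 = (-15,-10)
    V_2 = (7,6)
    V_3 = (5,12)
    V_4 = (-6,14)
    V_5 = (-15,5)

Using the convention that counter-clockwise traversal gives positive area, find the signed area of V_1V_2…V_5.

Apply the shoelace formula: 2A = Σ (x_i·y_{i+1} − x_{i+1}·y_i), indices taken mod 5.
V_1→V_2: (-15)(6) − (7)(-10) = -20
V_2→V_3: (7)(12) − (5)(6) = 54
V_3→V_4: (5)(14) − (-6)(12) = 142
V_4→V_5: (-6)(5) − (-15)(14) = 180
V_5→V_1: (-15)(-10) − (-15)(5) = 225
Σ = 581
Signed area = Σ/2 = 290.5 (positive ⇒ counter-clockwise traversal).

290.5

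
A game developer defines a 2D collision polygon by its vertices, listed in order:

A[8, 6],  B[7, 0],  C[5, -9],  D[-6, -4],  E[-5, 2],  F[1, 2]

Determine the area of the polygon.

Apply the surveyor's formula: 2A = Σ (x_i·y_{i+1} − x_{i+1}·y_i), indices taken mod 6.
Cross-terms: -42, -63, -74, -32, -12, -10  ⇒  Σ = -233
Area = |Σ|/2 = 116.5.

116.5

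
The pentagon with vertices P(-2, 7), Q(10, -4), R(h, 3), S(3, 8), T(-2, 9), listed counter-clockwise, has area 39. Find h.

6

The doubled signed area Σ (x_i y_{i+1} − x_{i+1} y_i) is linear in h.
With h=0 it equals 6; the coefficient of h is 12 (from the two edges through R).
So 12·h + 6 = 2·39 = 78 ⇒ h = 6.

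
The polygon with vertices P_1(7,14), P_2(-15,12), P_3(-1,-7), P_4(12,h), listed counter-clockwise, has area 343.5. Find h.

Write out the shoelace sum; only the two edges meeting at P_4 involve h:
2·Area = [((-1)·h − 12·(-7)) + (12·14 − 7·h)] + 411
       = -8·h + 663 = 687
⇒ h = -3.

-3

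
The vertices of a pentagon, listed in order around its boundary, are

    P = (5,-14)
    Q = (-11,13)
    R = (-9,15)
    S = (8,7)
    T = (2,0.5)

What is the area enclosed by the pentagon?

Apply the shoelace formula: 2A = Σ (x_i·y_{i+1} − x_{i+1}·y_i), indices taken mod 5.
Σ = (-89) + (-48) + (-183) + (-10) + (-30.5) = -360.5
Area = |Σ|/2 = 180.25.

180.25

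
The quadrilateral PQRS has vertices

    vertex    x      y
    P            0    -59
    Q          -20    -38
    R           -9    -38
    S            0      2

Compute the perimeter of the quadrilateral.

|PQ| = √((-20)² + (21)²) = √841 = 29
|QR| = √((11)² + (0)²) = √121 = 11
|RS| = √((9)² + (40)²) = √1681 = 41
|SP| = √((0)² + (-61)²) = √3721 = 61
Perimeter = 29 + 11 + 41 + 61 = 142.

142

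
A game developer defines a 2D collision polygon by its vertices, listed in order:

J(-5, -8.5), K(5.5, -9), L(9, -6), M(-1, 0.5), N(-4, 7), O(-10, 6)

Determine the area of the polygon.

147.125

Σ = (91.75) + (48) + (-1.5) + (-5) + (46) + (115) = 294.25
Area = |Σ|/2 = 147.125.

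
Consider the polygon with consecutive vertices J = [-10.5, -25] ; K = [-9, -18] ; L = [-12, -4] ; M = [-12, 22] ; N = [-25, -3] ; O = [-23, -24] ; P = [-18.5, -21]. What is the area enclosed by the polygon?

435

Σ = (-36) + (-180) + (-312) + (586) + (531) + (39) + (242) = 870
Area = |Σ|/2 = 435.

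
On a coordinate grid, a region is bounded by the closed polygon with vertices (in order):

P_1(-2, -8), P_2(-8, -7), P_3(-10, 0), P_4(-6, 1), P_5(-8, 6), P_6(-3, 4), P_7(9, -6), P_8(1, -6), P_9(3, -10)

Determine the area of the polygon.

Apply the shoelace formula: 2A = Σ (x_i·y_{i+1} − x_{i+1}·y_i), indices taken mod 9.
Σ = (-50) + (-70) + (-10) + (-28) + (-14) + (-18) + (-48) + (8) + (-44) = -274
Area = |Σ|/2 = 137.

137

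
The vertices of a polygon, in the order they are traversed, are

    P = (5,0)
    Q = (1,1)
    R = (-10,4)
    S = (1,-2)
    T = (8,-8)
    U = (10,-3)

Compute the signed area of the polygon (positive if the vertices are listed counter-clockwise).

Σ = (5) + (14) + (16) + (8) + (56) + (15) = 114
Signed area = Σ/2 = 57 (positive ⇒ counter-clockwise traversal).

57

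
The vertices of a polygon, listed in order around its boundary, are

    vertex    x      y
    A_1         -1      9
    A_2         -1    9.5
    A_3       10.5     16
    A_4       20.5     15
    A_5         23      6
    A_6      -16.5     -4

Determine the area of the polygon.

Σ = (-0.5) + (-115.75) + (-170.5) + (-222) + (7) + (-152.5) = -654.25
Area = |Σ|/2 = 327.125.

327.125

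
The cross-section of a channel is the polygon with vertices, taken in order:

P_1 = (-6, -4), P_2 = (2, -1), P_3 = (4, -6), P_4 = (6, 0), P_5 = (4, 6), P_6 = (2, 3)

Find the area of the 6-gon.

P_1→P_2: (-6)(-1) − (2)(-4) = 14
P_2→P_3: (2)(-6) − (4)(-1) = -8
P_3→P_4: (4)(0) − (6)(-6) = 36
P_4→P_5: (6)(6) − (4)(0) = 36
P_5→P_6: (4)(3) − (2)(6) = 0
P_6→P_1: (2)(-4) − (-6)(3) = 10
Σ = 88
Area = |Σ|/2 = 44.

44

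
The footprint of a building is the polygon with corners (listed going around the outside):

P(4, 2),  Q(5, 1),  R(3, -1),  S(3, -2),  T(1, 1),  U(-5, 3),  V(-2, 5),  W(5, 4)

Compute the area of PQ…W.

Σ = (-6) + (-8) + (-3) + (5) + (8) + (-19) + (-33) + (-6) = -62
Area = |Σ|/2 = 31.

31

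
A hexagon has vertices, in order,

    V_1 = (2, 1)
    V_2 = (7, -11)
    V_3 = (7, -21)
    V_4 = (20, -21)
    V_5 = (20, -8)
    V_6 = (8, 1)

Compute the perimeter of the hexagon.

70

|V_1V_2| = √((5)² + (-12)²) = √169 = 13
|V_2V_3| = √((0)² + (-10)²) = √100 = 10
|V_3V_4| = √((13)² + (0)²) = √169 = 13
|V_4V_5| = √((0)² + (13)²) = √169 = 13
|V_5V_6| = √((-12)² + (9)²) = √225 = 15
|V_6V_1| = √((-6)² + (0)²) = √36 = 6
Perimeter = 13 + 10 + 13 + 13 + 15 + 6 = 70.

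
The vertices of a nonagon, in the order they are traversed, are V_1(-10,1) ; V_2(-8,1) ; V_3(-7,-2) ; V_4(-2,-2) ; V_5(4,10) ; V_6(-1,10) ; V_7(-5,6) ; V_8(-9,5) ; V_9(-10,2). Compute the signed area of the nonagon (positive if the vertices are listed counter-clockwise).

Σ = (-2) + (23) + (10) + (-12) + (50) + (44) + (29) + (32) + (10) = 184
Signed area = Σ/2 = 92 (positive ⇒ counter-clockwise traversal).

92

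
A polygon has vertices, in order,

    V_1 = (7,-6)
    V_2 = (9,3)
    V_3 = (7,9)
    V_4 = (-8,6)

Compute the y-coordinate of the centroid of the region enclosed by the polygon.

Apply the shoelace (surveyor's) formula. First the cross-terms c_i = x_i·y_{i+1} − x_{i+1}·y_i:
  75, 60, 114, 6  ⇒  2A = 255, A = 127.5.
Then Σ (y_i + y_{i+1})·c_i = 2205, so ȳ = 2205 / (6·127.5) = 49/17.

49/17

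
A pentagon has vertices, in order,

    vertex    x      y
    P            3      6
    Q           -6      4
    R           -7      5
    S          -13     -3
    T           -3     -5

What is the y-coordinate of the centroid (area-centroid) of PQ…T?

61/185

Apply the shoelace formula. First the cross-terms c_i = x_i·y_{i+1} − x_{i+1}·y_i:
  48, -2, 86, 56, -3  ⇒  2A = 185, A = 92.5.
Then Σ (y_i + y_{i+1})·c_i = 183, so ȳ = 183 / (6·92.5) = 61/185.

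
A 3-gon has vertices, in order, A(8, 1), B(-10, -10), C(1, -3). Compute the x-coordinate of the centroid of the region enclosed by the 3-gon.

-1/3

Apply Gauss's area formula. First the cross-terms c_i = x_i·y_{i+1} − x_{i+1}·y_i:
  -70, 40, 25  ⇒  2A = -5, A = -2.5.
Then Σ (x_i + x_{i+1})·c_i = 5, so x̄ = 5 / (6·(-2.5)) = -1/3.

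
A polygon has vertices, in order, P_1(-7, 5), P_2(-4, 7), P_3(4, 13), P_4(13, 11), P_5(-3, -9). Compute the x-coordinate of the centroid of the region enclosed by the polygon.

Apply the surveyor's formula. First the cross-terms c_i = x_i·y_{i+1} − x_{i+1}·y_i:
  -29, -80, -125, -84, -78  ⇒  2A = -396, A = -198.
Then Σ (x_i + x_{i+1})·c_i = -1866, so x̄ = -1866 / (6·(-198)) = 311/198.

311/198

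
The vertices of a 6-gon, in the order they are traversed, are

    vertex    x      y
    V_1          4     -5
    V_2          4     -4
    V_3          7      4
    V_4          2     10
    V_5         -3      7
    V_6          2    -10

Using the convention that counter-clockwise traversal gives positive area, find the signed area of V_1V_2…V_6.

Apply the shoelace formula: 2A = Σ (x_i·y_{i+1} − x_{i+1}·y_i), indices taken mod 6.
Σ = (4) + (44) + (62) + (44) + (16) + (30) = 200
Signed area = Σ/2 = 100 (positive ⇒ counter-clockwise traversal).

100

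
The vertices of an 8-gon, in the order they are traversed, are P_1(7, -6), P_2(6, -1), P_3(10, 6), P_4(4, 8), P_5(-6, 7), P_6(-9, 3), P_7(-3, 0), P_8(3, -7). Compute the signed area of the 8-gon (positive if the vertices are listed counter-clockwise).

156.5

P_1→P_2: (7)(-1) − (6)(-6) = 29
P_2→P_3: (6)(6) − (10)(-1) = 46
P_3→P_4: (10)(8) − (4)(6) = 56
P_4→P_5: (4)(7) − (-6)(8) = 76
P_5→P_6: (-6)(3) − (-9)(7) = 45
P_6→P_7: (-9)(0) − (-3)(3) = 9
P_7→P_8: (-3)(-7) − (3)(0) = 21
P_8→P_1: (3)(-6) − (7)(-7) = 31
Σ = 313
Signed area = Σ/2 = 156.5 (positive ⇒ counter-clockwise traversal).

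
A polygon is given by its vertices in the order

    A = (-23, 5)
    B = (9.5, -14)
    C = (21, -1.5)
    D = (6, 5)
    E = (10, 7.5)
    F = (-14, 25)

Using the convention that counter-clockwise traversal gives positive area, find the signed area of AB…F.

761.625

Apply the surveyor's formula: 2A = Σ (x_i·y_{i+1} − x_{i+1}·y_i), indices taken mod 6.
Σ = (274.5) + (279.75) + (114) + (-5) + (355) + (505) = 1523.25
Signed area = Σ/2 = 761.625 (positive ⇒ counter-clockwise traversal).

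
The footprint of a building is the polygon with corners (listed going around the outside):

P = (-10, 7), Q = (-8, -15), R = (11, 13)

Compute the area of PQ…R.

Cross-terms: 206, 61, 207  ⇒  Σ = 474
Area = |Σ|/2 = 237.

237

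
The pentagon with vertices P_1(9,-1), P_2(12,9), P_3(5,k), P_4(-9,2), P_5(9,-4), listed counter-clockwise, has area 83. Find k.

3

Write out the shoelace sum; only the two edges meeting at P_3 involve k:
2·Area = [(12·k − 5·9) + (5·2 − (-9)·k)] + 138
       = 21·k + 103 = 166
⇒ k = 3.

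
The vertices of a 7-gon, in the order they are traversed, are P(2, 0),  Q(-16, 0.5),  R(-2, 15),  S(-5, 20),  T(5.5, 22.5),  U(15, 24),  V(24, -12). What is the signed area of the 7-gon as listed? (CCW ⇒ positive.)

-681.5

Σ = (1) + (-239) + (35) + (-222.5) + (-205.5) + (-756) + (24) = -1363
Signed area = Σ/2 = -681.5 (negative ⇒ clockwise traversal).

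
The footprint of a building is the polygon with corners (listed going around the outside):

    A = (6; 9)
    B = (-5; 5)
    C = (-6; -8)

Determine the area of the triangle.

69.5

Σ = (75) + (70) + (-6) = 139
Area = |Σ|/2 = 69.5.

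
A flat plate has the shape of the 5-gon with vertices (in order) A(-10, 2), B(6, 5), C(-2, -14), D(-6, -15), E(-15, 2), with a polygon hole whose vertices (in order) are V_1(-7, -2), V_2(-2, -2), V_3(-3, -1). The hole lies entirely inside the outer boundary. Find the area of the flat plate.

216

Outer boundary:
Σ = (-62) + (-74) + (-54) + (-237) + (-10) = -437
Area = |Σ|/2 = 218.5.
Hole:
Apply the shoelace (surveyor's) formula: 2A = Σ (x_i·y_{i+1} − x_{i+1}·y_i), indices taken mod 3.
Σ = (10) + (-4) + (-1) = 5
Area = |Σ|/2 = 2.5.
Net area = 218.5 − 2.5 = 216.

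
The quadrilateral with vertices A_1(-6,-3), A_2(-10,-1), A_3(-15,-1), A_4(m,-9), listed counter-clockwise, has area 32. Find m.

The doubled signed area Σ (x_i y_{i+1} − x_{i+1} y_i) is linear in m.
With m=0 it equals 52; the coefficient of m is -2 (from the two edges through A_4).
So -2·m + 52 = 2·32 = 64 ⇒ m = -6.

-6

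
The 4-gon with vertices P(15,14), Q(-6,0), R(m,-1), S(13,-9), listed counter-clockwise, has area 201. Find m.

2

Write out the shoelace sum; only the two edges meeting at R involve m:
2·Area = [((-6)·(-1) − m·0) + (m·(-9) − 13·(-1))] + 401
       = -9·m + 420 = 402
⇒ m = 2.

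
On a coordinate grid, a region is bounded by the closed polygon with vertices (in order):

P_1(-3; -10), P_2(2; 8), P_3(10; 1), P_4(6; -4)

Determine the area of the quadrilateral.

100

Apply Gauss's area formula: 2A = Σ (x_i·y_{i+1} − x_{i+1}·y_i), indices taken mod 4.
Cross-terms: -4, -78, -46, -72  ⇒  Σ = -200
Area = |Σ|/2 = 100.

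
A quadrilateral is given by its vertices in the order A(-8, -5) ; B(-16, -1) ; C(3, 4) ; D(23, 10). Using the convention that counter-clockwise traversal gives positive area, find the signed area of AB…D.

-115

Cross-terms: -72, -61, -62, -35  ⇒  Σ = -230
Signed area = Σ/2 = -115 (negative ⇒ clockwise traversal).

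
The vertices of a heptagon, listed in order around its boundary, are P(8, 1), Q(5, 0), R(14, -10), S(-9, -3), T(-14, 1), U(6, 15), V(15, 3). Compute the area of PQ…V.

Apply the shoelace formula: 2A = Σ (x_i·y_{i+1} − x_{i+1}·y_i), indices taken mod 7.
P→Q: (8)(0) − (5)(1) = -5
Q→R: (5)(-10) − (14)(0) = -50
R→S: (14)(-3) − (-9)(-10) = -132
S→T: (-9)(1) − (-14)(-3) = -51
T→U: (-14)(15) − (6)(1) = -216
U→V: (6)(3) − (15)(15) = -207
V→P: (15)(1) − (8)(3) = -9
Σ = -670
Area = |Σ|/2 = 335.

335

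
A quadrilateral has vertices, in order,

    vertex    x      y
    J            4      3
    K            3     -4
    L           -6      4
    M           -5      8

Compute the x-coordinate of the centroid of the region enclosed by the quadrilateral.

-9/14

Apply the shoelace (surveyor's) formula. First the cross-terms c_i = x_i·y_{i+1} − x_{i+1}·y_i:
  -25, -12, -28, -47  ⇒  2A = -112, A = -56.
Then Σ (x_i + x_{i+1})·c_i = 216, so x̄ = 216 / (6·(-56)) = -9/14.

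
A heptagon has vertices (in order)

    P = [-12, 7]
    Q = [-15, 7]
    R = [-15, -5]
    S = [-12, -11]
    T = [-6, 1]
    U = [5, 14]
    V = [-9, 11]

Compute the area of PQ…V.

194.5

Apply the shoelace (surveyor's) formula: 2A = Σ (x_i·y_{i+1} − x_{i+1}·y_i), indices taken mod 7.
P→Q: (-12)(7) − (-15)(7) = 21
Q→R: (-15)(-5) − (-15)(7) = 180
R→S: (-15)(-11) − (-12)(-5) = 105
S→T: (-12)(1) − (-6)(-11) = -78
T→U: (-6)(14) − (5)(1) = -89
U→V: (5)(11) − (-9)(14) = 181
V→P: (-9)(7) − (-12)(11) = 69
Σ = 389
Area = |Σ|/2 = 194.5.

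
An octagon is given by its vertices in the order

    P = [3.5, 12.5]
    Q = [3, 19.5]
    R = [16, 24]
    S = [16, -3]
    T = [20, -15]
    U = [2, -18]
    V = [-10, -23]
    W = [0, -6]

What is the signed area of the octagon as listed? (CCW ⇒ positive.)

-648.125

Cross-terms: 30.75, -240, -432, -180, -330, -226, 60, 21  ⇒  Σ = -1296.25
Signed area = Σ/2 = -648.125 (negative ⇒ clockwise traversal).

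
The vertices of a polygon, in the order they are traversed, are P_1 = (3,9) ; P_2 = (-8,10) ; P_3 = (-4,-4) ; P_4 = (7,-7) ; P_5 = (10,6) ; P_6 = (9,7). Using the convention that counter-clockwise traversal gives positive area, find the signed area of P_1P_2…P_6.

209

Apply the surveyor's formula: 2A = Σ (x_i·y_{i+1} − x_{i+1}·y_i), indices taken mod 6.
Σ = (102) + (72) + (56) + (112) + (16) + (60) = 418
Signed area = Σ/2 = 209 (positive ⇒ counter-clockwise traversal).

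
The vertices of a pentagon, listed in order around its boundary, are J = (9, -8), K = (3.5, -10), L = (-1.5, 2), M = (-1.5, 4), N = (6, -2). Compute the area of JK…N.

Apply the shoelace (surveyor's) formula: 2A = Σ (x_i·y_{i+1} − x_{i+1}·y_i), indices taken mod 5.
Σ = (-62) + (-8) + (-3) + (-21) + (-30) = -124
Area = |Σ|/2 = 62.

62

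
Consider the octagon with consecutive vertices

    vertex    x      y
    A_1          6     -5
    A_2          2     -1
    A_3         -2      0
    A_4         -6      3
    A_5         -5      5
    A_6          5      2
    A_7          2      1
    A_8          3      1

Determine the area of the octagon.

37.5

Apply the shoelace (surveyor's) formula: 2A = Σ (x_i·y_{i+1} − x_{i+1}·y_i), indices taken mod 8.
Σ = (4) + (-2) + (-6) + (-15) + (-35) + (1) + (-1) + (-21) = -75
Area = |Σ|/2 = 37.5.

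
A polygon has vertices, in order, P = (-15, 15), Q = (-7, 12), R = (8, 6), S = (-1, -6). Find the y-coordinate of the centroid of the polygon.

5.05

Apply Gauss's area formula. First the cross-terms c_i = x_i·y_{i+1} − x_{i+1}·y_i:
  -75, -138, -42, -105  ⇒  2A = -360, A = -180.
Then Σ (y_i + y_{i+1})·c_i = -5454, so ȳ = -5454 / (6·(-180)) = 5.05.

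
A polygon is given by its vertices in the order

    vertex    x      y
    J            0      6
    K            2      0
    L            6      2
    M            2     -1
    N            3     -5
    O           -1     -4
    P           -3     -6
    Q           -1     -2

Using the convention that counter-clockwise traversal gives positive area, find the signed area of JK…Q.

Apply the surveyor's formula: 2A = Σ (x_i·y_{i+1} − x_{i+1}·y_i), indices taken mod 8.
Cross-terms: -12, 4, -10, -7, -17, -6, 0, -6  ⇒  Σ = -54
Signed area = Σ/2 = -27 (negative ⇒ clockwise traversal).

-27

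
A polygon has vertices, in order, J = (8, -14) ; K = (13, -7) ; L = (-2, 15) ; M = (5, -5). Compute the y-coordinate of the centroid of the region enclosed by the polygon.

Apply the shoelace formula. First the cross-terms c_i = x_i·y_{i+1} − x_{i+1}·y_i:
  126, 181, -65, -30  ⇒  2A = 212, A = 106.
Then Σ (y_i + y_{i+1})·c_i = -1278, so ȳ = -1278 / (6·106) = -213/106.

-213/106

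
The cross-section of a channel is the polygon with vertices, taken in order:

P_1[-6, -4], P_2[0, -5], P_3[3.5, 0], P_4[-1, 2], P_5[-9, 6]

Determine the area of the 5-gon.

69.25

Cross-terms: 30, 17.5, 7, 12, 72  ⇒  Σ = 138.5
Area = |Σ|/2 = 69.25.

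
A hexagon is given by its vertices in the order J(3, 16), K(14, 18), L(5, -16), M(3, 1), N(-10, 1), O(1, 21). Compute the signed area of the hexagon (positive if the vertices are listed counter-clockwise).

Apply the surveyor's formula: 2A = Σ (x_i·y_{i+1} − x_{i+1}·y_i), indices taken mod 6.
Σ = (-170) + (-314) + (53) + (13) + (-211) + (-47) = -676
Signed area = Σ/2 = -338 (negative ⇒ clockwise traversal).

-338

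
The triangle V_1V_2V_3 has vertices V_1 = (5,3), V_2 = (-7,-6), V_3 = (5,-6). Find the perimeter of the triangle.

|V_1V_2| = √((-12)² + (-9)²) = √225 = 15
|V_2V_3| = √((12)² + (0)²) = √144 = 12
|V_3V_1| = √((0)² + (9)²) = √81 = 9
Perimeter = 15 + 12 + 9 = 36.

36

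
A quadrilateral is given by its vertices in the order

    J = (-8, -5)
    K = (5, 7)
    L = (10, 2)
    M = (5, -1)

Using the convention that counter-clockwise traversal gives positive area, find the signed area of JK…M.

Apply Gauss's area formula: 2A = Σ (x_i·y_{i+1} − x_{i+1}·y_i), indices taken mod 4.
Σ = (-31) + (-60) + (-20) + (-33) = -144
Signed area = Σ/2 = -72 (negative ⇒ clockwise traversal).

-72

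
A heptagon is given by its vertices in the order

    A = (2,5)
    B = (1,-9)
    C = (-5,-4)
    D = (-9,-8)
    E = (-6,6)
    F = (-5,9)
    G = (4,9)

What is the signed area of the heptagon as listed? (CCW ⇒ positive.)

-136.5

Σ = (-23) + (-49) + (4) + (-102) + (-24) + (-81) + (2) = -273
Signed area = Σ/2 = -136.5 (negative ⇒ clockwise traversal).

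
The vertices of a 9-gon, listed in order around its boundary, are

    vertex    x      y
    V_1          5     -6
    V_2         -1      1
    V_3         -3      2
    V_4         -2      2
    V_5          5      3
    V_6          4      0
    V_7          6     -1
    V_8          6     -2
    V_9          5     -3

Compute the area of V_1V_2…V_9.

31.5

Apply Gauss's area formula: 2A = Σ (x_i·y_{i+1} − x_{i+1}·y_i), indices taken mod 9.
Cross-terms: -1, 1, -2, -16, -12, -4, -6, -8, -15  ⇒  Σ = -63
Area = |Σ|/2 = 31.5.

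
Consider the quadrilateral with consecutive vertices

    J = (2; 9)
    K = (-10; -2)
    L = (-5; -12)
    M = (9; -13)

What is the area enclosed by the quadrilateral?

Σ = (86) + (110) + (173) + (107) = 476
Area = |Σ|/2 = 238.

238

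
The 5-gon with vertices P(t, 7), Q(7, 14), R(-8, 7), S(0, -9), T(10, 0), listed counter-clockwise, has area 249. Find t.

The doubled signed area Σ (x_i y_{i+1} − x_{i+1} y_i) is linear in t.
With t=0 it equals 344; the coefficient of t is 14 (from the two edges through P).
So 14·t + 344 = 2·249 = 498 ⇒ t = 11.

11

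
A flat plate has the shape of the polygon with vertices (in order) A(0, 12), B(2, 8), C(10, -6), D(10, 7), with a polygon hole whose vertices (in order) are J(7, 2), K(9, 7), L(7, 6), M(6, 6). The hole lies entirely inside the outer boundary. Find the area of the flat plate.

61

Outer boundary:
Apply the shoelace (surveyor's) formula: 2A = Σ (x_i·y_{i+1} − x_{i+1}·y_i), indices taken mod 4.
Cross-terms: -24, -92, 130, 120  ⇒  Σ = 134
Area = |Σ|/2 = 67.
Hole:
J→K: (7)(7) − (9)(2) = 31
K→L: (9)(6) − (7)(7) = 5
L→M: (7)(6) − (6)(6) = 6
M→J: (6)(2) − (7)(6) = -30
Σ = 12
Area = |Σ|/2 = 6.
Net area = 67 − 6 = 61.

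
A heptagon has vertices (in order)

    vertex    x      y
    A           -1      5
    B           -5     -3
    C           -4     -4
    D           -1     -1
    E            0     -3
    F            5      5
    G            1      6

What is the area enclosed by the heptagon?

Σ = (28) + (8) + (0) + (3) + (15) + (25) + (11) = 90
Area = |Σ|/2 = 45.

45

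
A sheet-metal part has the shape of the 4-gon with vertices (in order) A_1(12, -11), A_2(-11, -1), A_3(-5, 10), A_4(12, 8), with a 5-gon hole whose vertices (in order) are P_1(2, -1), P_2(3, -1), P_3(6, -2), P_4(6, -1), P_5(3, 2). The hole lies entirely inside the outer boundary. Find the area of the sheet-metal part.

Outer boundary:
Σ = (-133) + (-115) + (-160) + (-228) = -636
Area = |Σ|/2 = 318.
Hole:
Apply the shoelace (surveyor's) formula: 2A = Σ (x_i·y_{i+1} − x_{i+1}·y_i), indices taken mod 5.
Σ = (1) + (0) + (6) + (15) + (-7) = 15
Area = |Σ|/2 = 7.5.
Net area = 318 − 7.5 = 310.5.

310.5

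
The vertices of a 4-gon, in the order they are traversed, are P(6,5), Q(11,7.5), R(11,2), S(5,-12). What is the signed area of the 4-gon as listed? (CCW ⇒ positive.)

Apply the shoelace (surveyor's) formula: 2A = Σ (x_i·y_{i+1} − x_{i+1}·y_i), indices taken mod 4.
Σ = (-10) + (-60.5) + (-142) + (97) = -115.5
Signed area = Σ/2 = -57.75 (negative ⇒ clockwise traversal).

-57.75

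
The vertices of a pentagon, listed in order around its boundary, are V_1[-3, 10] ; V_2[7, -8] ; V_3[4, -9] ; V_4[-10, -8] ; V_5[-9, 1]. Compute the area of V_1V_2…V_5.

184

Apply the shoelace formula: 2A = Σ (x_i·y_{i+1} − x_{i+1}·y_i), indices taken mod 5.
Cross-terms: -46, -31, -122, -82, -87  ⇒  Σ = -368
Area = |Σ|/2 = 184.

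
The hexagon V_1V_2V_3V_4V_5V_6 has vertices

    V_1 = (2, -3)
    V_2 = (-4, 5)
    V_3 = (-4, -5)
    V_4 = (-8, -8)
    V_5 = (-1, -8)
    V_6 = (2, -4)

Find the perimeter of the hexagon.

|V_1V_2| = √((-6)² + (8)²) = √100 = 10
|V_2V_3| = √((0)² + (-10)²) = √100 = 10
|V_3V_4| = √((-4)² + (-3)²) = √25 = 5
|V_4V_5| = √((7)² + (0)²) = √49 = 7
|V_5V_6| = √((3)² + (4)²) = √25 = 5
|V_6V_1| = √((0)² + (1)²) = √1 = 1
Perimeter = 10 + 10 + 5 + 7 + 5 + 1 = 38.

38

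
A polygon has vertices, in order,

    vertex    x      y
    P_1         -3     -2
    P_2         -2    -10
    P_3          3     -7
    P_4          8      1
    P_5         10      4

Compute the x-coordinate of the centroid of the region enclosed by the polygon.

Apply the surveyor's formula. First the cross-terms c_i = x_i·y_{i+1} − x_{i+1}·y_i:
  26, 44, 59, 22, -8  ⇒  2A = 143, A = 71.5.
Then Σ (x_i + x_{i+1})·c_i = 903, so x̄ = 903 / (6·71.5) = 301/143.

301/143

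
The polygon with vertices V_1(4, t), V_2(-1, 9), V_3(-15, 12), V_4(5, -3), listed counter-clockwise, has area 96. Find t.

The doubled signed area Σ (x_i y_{i+1} − x_{i+1} y_i) is linear in t.
With t=0 it equals 156; the coefficient of t is 6 (from the two edges through V_1).
So 6·t + 156 = 2·96 = 192 ⇒ t = 6.

6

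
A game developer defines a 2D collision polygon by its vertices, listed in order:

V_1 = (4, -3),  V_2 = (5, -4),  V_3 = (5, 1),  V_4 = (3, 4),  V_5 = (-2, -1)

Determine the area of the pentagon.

28

Cross-terms: -1, 25, 17, 5, 10  ⇒  Σ = 56
Area = |Σ|/2 = 28.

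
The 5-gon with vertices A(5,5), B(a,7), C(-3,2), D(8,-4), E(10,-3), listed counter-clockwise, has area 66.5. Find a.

The doubled signed area Σ (x_i y_{i+1} − x_{i+1} y_i) is linear in a.
With a=0 it equals 133; the coefficient of a is -3 (from the two edges through B).
So -3·a + 133 = 2·66.5 = 133 ⇒ a = 0.

0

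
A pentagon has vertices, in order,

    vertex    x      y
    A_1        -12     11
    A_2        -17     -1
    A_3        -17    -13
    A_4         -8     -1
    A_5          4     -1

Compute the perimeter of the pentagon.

|A_1A_2| = √((-5)² + (-12)²) = √169 = 13
|A_2A_3| = √((0)² + (-12)²) = √144 = 12
|A_3A_4| = √((9)² + (12)²) = √225 = 15
|A_4A_5| = √((12)² + (0)²) = √144 = 12
|A_5A_1| = √((-16)² + (12)²) = √400 = 20
Perimeter = 13 + 12 + 15 + 12 + 20 = 72.

72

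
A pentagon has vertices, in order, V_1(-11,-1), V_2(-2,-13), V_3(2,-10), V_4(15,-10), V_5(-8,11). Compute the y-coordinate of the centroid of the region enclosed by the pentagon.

-473/177

Apply Gauss's area formula. First the cross-terms c_i = x_i·y_{i+1} − x_{i+1}·y_i:
  141, 46, 130, 85, 129  ⇒  2A = 531, A = 265.5.
Then Σ (y_i + y_{i+1})·c_i = -4257, so ȳ = -4257 / (6·265.5) = -473/177.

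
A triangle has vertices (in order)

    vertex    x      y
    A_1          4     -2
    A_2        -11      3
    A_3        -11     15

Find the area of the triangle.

90

Σ = (-10) + (-132) + (-38) = -180
Area = |Σ|/2 = 90.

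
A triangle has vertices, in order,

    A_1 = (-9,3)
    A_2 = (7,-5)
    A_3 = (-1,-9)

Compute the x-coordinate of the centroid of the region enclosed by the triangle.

Apply the surveyor's formula. First the cross-terms c_i = x_i·y_{i+1} − x_{i+1}·y_i:
  24, -68, -84  ⇒  2A = -128, A = -64.
Then Σ (x_i + x_{i+1})·c_i = 384, so x̄ = 384 / (6·(-64)) = -1.

-1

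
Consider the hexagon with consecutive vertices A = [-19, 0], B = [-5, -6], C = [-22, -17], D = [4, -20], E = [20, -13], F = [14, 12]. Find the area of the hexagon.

Apply the shoelace (surveyor's) formula: 2A = Σ (x_i·y_{i+1} − x_{i+1}·y_i), indices taken mod 6.
Cross-terms: 114, -47, 508, 348, 422, 228  ⇒  Σ = 1573
Area = |Σ|/2 = 786.5.

786.5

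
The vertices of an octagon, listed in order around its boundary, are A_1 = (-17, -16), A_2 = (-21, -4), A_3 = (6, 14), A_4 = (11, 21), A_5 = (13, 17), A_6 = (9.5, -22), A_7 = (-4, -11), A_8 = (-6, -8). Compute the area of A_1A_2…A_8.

Apply Gauss's area formula: 2A = Σ (x_i·y_{i+1} − x_{i+1}·y_i), indices taken mod 8.
A_1→A_2: (-17)(-4) − (-21)(-16) = -268
A_2→A_3: (-21)(14) − (6)(-4) = -270
A_3→A_4: (6)(21) − (11)(14) = -28
A_4→A_5: (11)(17) − (13)(21) = -86
A_5→A_6: (13)(-22) − (9.5)(17) = -447.5
A_6→A_7: (9.5)(-11) − (-4)(-22) = -192.5
A_7→A_8: (-4)(-8) − (-6)(-11) = -34
A_8→A_1: (-6)(-16) − (-17)(-8) = -40
Σ = -1366
Area = |Σ|/2 = 683.

683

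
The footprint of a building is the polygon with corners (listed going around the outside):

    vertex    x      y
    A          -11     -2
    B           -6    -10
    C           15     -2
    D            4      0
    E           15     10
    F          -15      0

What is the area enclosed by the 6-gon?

244

Cross-terms: 98, 162, 8, 40, 150, 30  ⇒  Σ = 488
Area = |Σ|/2 = 244.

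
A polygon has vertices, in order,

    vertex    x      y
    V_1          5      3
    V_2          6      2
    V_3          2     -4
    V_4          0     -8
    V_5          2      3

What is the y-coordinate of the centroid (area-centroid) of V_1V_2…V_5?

Apply the shoelace (surveyor's) formula. First the cross-terms c_i = x_i·y_{i+1} − x_{i+1}·y_i:
  -8, -28, -16, 16, -9  ⇒  2A = -45, A = -22.5.
Then Σ (y_i + y_{i+1})·c_i = 74, so ȳ = 74 / (6·(-22.5)) = -74/135.

-74/135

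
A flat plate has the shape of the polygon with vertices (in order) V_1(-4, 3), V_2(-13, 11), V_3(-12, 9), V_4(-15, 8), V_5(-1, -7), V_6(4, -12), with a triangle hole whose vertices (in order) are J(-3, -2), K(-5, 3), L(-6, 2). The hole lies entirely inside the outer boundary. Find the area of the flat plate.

Outer boundary:
Apply the shoelace formula: 2A = Σ (x_i·y_{i+1} − x_{i+1}·y_i), indices taken mod 6.
V_1→V_2: (-4)(11) − (-13)(3) = -5
V_2→V_3: (-13)(9) − (-12)(11) = 15
V_3→V_4: (-12)(8) − (-15)(9) = 39
V_4→V_5: (-15)(-7) − (-1)(8) = 113
V_5→V_6: (-1)(-12) − (4)(-7) = 40
V_6→V_1: (4)(3) − (-4)(-12) = -36
Σ = 166
Area = |Σ|/2 = 83.
Hole:
Apply the shoelace (surveyor's) formula: 2A = Σ (x_i·y_{i+1} − x_{i+1}·y_i), indices taken mod 3.
Σ = (-19) + (8) + (18) = 7
Area = |Σ|/2 = 3.5.
Net area = 83 − 3.5 = 79.5.

79.5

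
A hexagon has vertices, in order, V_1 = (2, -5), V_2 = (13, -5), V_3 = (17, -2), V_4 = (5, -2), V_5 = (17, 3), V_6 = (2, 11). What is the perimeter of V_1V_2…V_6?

|V_1V_2| = √((11)² + (0)²) = √121 = 11
|V_2V_3| = √((4)² + (3)²) = √25 = 5
|V_3V_4| = √((-12)² + (0)²) = √144 = 12
|V_4V_5| = √((12)² + (5)²) = √169 = 13
|V_5V_6| = √((-15)² + (8)²) = √289 = 17
|V_6V_1| = √((0)² + (-16)²) = √256 = 16
Perimeter = 11 + 5 + 12 + 13 + 17 + 16 = 74.

74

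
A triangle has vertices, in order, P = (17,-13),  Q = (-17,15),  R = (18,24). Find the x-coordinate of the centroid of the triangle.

6

Apply the shoelace formula. First the cross-terms c_i = x_i·y_{i+1} − x_{i+1}·y_i:
  34, -678, -642  ⇒  2A = -1286, A = -643.
Then Σ (x_i + x_{i+1})·c_i = -23148, so x̄ = -23148 / (6·(-643)) = 6.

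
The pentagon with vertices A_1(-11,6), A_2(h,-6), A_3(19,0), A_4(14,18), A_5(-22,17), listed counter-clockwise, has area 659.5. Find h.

-18

Write out the shoelace sum; only the two edges meeting at A_2 involve h:
2·Area = [((-11)·(-6) − h·6) + (h·0 − 19·(-6))] + 1031
       = -6·h + 1211 = 1319
⇒ h = -18.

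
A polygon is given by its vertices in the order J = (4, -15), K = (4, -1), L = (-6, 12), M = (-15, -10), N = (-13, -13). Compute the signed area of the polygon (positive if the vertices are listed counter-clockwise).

325

Apply the surveyor's formula: 2A = Σ (x_i·y_{i+1} − x_{i+1}·y_i), indices taken mod 5.
Cross-terms: 56, 42, 240, 65, 247  ⇒  Σ = 650
Signed area = Σ/2 = 325 (positive ⇒ counter-clockwise traversal).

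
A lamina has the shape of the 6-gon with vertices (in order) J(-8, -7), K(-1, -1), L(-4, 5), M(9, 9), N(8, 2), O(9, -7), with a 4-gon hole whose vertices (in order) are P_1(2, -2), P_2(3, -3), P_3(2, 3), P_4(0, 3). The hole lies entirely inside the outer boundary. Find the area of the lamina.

Outer boundary:
Apply the shoelace formula: 2A = Σ (x_i·y_{i+1} − x_{i+1}·y_i), indices taken mod 6.
Σ = (1) + (-9) + (-81) + (-54) + (-74) + (-119) = -336
Area = |Σ|/2 = 168.
Hole:
P_1→P_2: (2)(-3) − (3)(-2) = 0
P_2→P_3: (3)(3) − (2)(-3) = 15
P_3→P_4: (2)(3) − (0)(3) = 6
P_4→P_1: (0)(-2) − (2)(3) = -6
Σ = 15
Area = |Σ|/2 = 7.5.
Net area = 168 − 7.5 = 160.5.

160.5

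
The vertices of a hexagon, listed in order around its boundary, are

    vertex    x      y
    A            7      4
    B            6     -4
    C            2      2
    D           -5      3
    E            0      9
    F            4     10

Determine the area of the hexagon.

Σ = (-52) + (20) + (16) + (-45) + (-36) + (-54) = -151
Area = |Σ|/2 = 75.5.

75.5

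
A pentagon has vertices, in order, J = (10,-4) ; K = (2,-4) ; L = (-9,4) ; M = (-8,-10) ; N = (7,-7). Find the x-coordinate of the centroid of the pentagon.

Apply the shoelace (surveyor's) formula. First the cross-terms c_i = x_i·y_{i+1} − x_{i+1}·y_i:
  -32, -28, 122, 126, 42  ⇒  2A = 230, A = 115.
Then Σ (x_i + x_{i+1})·c_i = -1674, so x̄ = -1674 / (6·115) = -279/115.

-279/115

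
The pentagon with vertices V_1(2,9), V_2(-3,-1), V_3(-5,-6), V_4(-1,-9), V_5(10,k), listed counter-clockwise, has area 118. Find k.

Write out the shoelace sum; only the two edges meeting at V_5 involve k:
2·Area = [((-1)·k − 10·(-9)) + (10·9 − 2·k)] + 77
       = -3·k + 257 = 236
⇒ k = 7.

7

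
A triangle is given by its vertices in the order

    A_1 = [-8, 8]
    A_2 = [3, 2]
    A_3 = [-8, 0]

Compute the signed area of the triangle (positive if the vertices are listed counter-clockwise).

-44

Σ = (-40) + (16) + (-64) = -88
Signed area = Σ/2 = -44 (negative ⇒ clockwise traversal).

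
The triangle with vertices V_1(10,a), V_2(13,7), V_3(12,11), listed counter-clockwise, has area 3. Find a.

Write out the shoelace sum; only the two edges meeting at V_1 involve a:
2·Area = [(12·a − 10·11) + (10·7 − 13·a)] + 59
       = -1·a + 19 = 6
⇒ a = 13.

13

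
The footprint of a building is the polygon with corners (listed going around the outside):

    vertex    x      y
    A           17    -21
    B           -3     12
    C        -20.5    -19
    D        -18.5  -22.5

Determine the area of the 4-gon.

662.375

Σ = (141) + (303) + (109.75) + (771) = 1324.75
Area = |Σ|/2 = 662.375.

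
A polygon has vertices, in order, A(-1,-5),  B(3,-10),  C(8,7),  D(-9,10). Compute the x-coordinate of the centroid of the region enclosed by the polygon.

Apply the shoelace (surveyor's) formula. First the cross-terms c_i = x_i·y_{i+1} − x_{i+1}·y_i:
  25, 101, 143, 55  ⇒  2A = 324, A = 162.
Then Σ (x_i + x_{i+1})·c_i = 468, so x̄ = 468 / (6·162) = 13/27.

13/27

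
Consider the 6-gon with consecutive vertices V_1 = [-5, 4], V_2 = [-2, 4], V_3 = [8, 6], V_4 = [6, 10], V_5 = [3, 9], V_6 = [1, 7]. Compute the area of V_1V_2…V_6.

Apply the shoelace formula: 2A = Σ (x_i·y_{i+1} − x_{i+1}·y_i), indices taken mod 6.
Σ = (-12) + (-44) + (44) + (24) + (12) + (39) = 63
Area = |Σ|/2 = 31.5.

31.5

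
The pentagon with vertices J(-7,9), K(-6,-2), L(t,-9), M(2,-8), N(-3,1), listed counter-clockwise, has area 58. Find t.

The doubled signed area Σ (x_i y_{i+1} − x_{i+1} y_i) is linear in t.
With t=0 it equals 98; the coefficient of t is -6 (from the two edges through L).
So -6·t + 98 = 2·58 = 116 ⇒ t = -3.

-3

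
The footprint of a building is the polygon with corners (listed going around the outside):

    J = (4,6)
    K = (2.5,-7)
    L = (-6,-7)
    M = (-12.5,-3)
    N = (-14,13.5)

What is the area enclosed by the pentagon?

260.375

Σ = (-43) + (-59.5) + (-69.5) + (-210.75) + (-138) = -520.75
Area = |Σ|/2 = 260.375.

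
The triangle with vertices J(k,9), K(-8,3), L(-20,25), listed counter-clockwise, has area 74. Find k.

-18

Write out the shoelace sum; only the two edges meeting at J involve k:
2·Area = [((-20)·9 − k·25) + (k·3 − (-8)·9)] + -140
       = -22·k + -248 = 148
⇒ k = -18.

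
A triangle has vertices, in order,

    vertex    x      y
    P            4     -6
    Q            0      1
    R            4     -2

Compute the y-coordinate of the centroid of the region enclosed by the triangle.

-7/3

Apply the shoelace formula. First the cross-terms c_i = x_i·y_{i+1} − x_{i+1}·y_i:
  4, -4, -16  ⇒  2A = -16, A = -8.
Then Σ (y_i + y_{i+1})·c_i = 112, so ȳ = 112 / (6·(-8)) = -7/3.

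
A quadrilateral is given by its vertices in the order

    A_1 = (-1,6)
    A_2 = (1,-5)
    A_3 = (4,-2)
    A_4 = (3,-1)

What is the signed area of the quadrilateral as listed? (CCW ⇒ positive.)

18

Apply Gauss's area formula: 2A = Σ (x_i·y_{i+1} − x_{i+1}·y_i), indices taken mod 4.
A_1→A_2: (-1)(-5) − (1)(6) = -1
A_2→A_3: (1)(-2) − (4)(-5) = 18
A_3→A_4: (4)(-1) − (3)(-2) = 2
A_4→A_1: (3)(6) − (-1)(-1) = 17
Σ = 36
Signed area = Σ/2 = 18 (positive ⇒ counter-clockwise traversal).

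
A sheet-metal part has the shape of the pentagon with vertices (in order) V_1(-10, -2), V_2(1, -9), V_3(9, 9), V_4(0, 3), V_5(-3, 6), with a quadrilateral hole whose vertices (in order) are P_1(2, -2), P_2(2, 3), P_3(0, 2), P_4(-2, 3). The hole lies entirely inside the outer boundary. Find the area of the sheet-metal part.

134

Outer boundary:
Apply Gauss's area formula: 2A = Σ (x_i·y_{i+1} − x_{i+1}·y_i), indices taken mod 5.
Cross-terms: 92, 90, 27, 9, 66  ⇒  Σ = 284
Area = |Σ|/2 = 142.
Hole:
Cross-terms: 10, 4, 4, -2  ⇒  Σ = 16
Area = |Σ|/2 = 8.
Net area = 142 − 8 = 134.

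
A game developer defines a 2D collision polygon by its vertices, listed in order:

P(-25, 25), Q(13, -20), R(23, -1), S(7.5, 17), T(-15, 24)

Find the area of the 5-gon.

P→Q: (-25)(-20) − (13)(25) = 175
Q→R: (13)(-1) − (23)(-20) = 447
R→S: (23)(17) − (7.5)(-1) = 398.5
S→T: (7.5)(24) − (-15)(17) = 435
T→P: (-15)(25) − (-25)(24) = 225
Σ = 1680.5
Area = |Σ|/2 = 840.25.

840.25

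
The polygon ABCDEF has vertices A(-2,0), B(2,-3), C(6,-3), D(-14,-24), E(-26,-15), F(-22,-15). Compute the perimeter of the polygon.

|AB| = √((4)² + (-3)²) = √25 = 5
|BC| = √((4)² + (0)²) = √16 = 4
|CD| = √((-20)² + (-21)²) = √841 = 29
|DE| = √((-12)² + (9)²) = √225 = 15
|EF| = √((4)² + (0)²) = √16 = 4
|FA| = √((20)² + (15)²) = √625 = 25
Perimeter = 5 + 4 + 29 + 15 + 4 + 25 = 82.

82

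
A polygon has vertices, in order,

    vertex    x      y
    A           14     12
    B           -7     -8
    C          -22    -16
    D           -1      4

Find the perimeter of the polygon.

92

|AB| = √((-21)² + (-20)²) = √841 = 29
|BC| = √((-15)² + (-8)²) = √289 = 17
|CD| = √((21)² + (20)²) = √841 = 29
|DA| = √((15)² + (8)²) = √289 = 17
Perimeter = 29 + 17 + 29 + 17 = 92.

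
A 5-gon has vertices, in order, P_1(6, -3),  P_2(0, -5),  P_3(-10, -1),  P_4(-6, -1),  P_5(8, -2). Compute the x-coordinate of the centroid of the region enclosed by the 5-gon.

Apply the surveyor's formula. First the cross-terms c_i = x_i·y_{i+1} − x_{i+1}·y_i:
  -30, -50, 4, 20, -12  ⇒  2A = -68, A = -34.
Then Σ (x_i + x_{i+1})·c_i = 128, so x̄ = 128 / (6·(-34)) = -32/51.

-32/51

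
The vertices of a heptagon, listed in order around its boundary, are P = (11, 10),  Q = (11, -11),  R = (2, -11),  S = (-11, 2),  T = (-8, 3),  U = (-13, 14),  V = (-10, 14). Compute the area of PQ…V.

416.5

Apply the shoelace (surveyor's) formula: 2A = Σ (x_i·y_{i+1} − x_{i+1}·y_i), indices taken mod 7.
Σ = (-231) + (-99) + (-117) + (-17) + (-73) + (-42) + (-254) = -833
Area = |Σ|/2 = 416.5.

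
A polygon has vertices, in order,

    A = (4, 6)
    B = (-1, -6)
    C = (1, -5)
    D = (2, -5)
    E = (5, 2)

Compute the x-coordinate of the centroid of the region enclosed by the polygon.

362/147

Apply the shoelace formula. First the cross-terms c_i = x_i·y_{i+1} − x_{i+1}·y_i:
  -18, 11, 5, 29, 22  ⇒  2A = 49, A = 24.5.
Then Σ (x_i + x_{i+1})·c_i = 362, so x̄ = 362 / (6·24.5) = 362/147.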